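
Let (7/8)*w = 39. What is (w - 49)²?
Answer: 961/49 ≈ 19.612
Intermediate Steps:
w = 312/7 (w = (8/7)*39 = 312/7 ≈ 44.571)
(w - 49)² = (312/7 - 49)² = (-31/7)² = 961/49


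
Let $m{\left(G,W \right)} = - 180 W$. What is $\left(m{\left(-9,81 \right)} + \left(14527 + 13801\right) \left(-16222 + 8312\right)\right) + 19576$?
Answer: $-224069484$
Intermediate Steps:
$\left(m{\left(-9,81 \right)} + \left(14527 + 13801\right) \left(-16222 + 8312\right)\right) + 19576 = \left(\left(-180\right) 81 + \left(14527 + 13801\right) \left(-16222 + 8312\right)\right) + 19576 = \left(-14580 + 28328 \left(-7910\right)\right) + 19576 = \left(-14580 - 224074480\right) + 19576 = -224089060 + 19576 = -224069484$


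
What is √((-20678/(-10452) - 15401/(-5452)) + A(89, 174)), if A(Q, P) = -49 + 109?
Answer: √3287964021588753/7123038 ≈ 8.0500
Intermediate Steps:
A(Q, P) = 60
√((-20678/(-10452) - 15401/(-5452)) + A(89, 174)) = √((-20678/(-10452) - 15401/(-5452)) + 60) = √((-20678*(-1/10452) - 15401*(-1/5452)) + 60) = √((10339/5226 + 15401/5452) + 60) = √(68426927/14246076 + 60) = √(923191487/14246076) = √3287964021588753/7123038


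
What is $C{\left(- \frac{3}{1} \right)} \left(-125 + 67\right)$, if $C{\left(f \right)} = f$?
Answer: $174$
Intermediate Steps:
$C{\left(- \frac{3}{1} \right)} \left(-125 + 67\right) = - \frac{3}{1} \left(-125 + 67\right) = \left(-3\right) 1 \left(-58\right) = \left(-3\right) \left(-58\right) = 174$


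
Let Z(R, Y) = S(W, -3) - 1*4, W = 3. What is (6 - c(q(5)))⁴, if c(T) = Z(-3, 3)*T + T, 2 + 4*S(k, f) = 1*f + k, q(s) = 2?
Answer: 28561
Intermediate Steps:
S(k, f) = -½ + f/4 + k/4 (S(k, f) = -½ + (1*f + k)/4 = -½ + (f + k)/4 = -½ + (f/4 + k/4) = -½ + f/4 + k/4)
Z(R, Y) = -9/2 (Z(R, Y) = (-½ + (¼)*(-3) + (¼)*3) - 1*4 = (-½ - ¾ + ¾) - 4 = -½ - 4 = -9/2)
c(T) = -7*T/2 (c(T) = -9*T/2 + T = -7*T/2)
(6 - c(q(5)))⁴ = (6 - (-7)*2/2)⁴ = (6 - 1*(-7))⁴ = (6 + 7)⁴ = 13⁴ = 28561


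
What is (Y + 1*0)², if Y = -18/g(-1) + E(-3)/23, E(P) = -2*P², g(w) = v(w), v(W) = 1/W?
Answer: 156816/529 ≈ 296.44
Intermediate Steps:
v(W) = 1/W
g(w) = 1/w
Y = 396/23 (Y = -18/(1/(-1)) - 2*(-3)²/23 = -18/(-1) - 2*9*(1/23) = -18*(-1) - 18*1/23 = 18 - 18/23 = 396/23 ≈ 17.217)
(Y + 1*0)² = (396/23 + 1*0)² = (396/23 + 0)² = (396/23)² = 156816/529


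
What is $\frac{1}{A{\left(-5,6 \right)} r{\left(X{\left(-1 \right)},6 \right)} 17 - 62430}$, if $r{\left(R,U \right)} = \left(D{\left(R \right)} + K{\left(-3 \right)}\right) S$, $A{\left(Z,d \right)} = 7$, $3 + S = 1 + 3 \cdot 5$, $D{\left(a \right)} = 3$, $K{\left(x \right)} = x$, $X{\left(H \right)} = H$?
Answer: $- \frac{1}{62430} \approx -1.6018 \cdot 10^{-5}$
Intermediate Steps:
$S = 13$ ($S = -3 + \left(1 + 3 \cdot 5\right) = -3 + \left(1 + 15\right) = -3 + 16 = 13$)
$r{\left(R,U \right)} = 0$ ($r{\left(R,U \right)} = \left(3 - 3\right) 13 = 0 \cdot 13 = 0$)
$\frac{1}{A{\left(-5,6 \right)} r{\left(X{\left(-1 \right)},6 \right)} 17 - 62430} = \frac{1}{7 \cdot 0 \cdot 17 - 62430} = \frac{1}{0 \cdot 17 - 62430} = \frac{1}{0 - 62430} = \frac{1}{-62430} = - \frac{1}{62430}$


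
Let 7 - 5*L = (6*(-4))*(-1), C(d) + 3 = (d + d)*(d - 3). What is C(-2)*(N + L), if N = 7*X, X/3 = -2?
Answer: -3859/5 ≈ -771.80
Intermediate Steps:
X = -6 (X = 3*(-2) = -6)
C(d) = -3 + 2*d*(-3 + d) (C(d) = -3 + (d + d)*(d - 3) = -3 + (2*d)*(-3 + d) = -3 + 2*d*(-3 + d))
L = -17/5 (L = 7/5 - 6*(-4)*(-1)/5 = 7/5 - (-24)*(-1)/5 = 7/5 - ⅕*24 = 7/5 - 24/5 = -17/5 ≈ -3.4000)
N = -42 (N = 7*(-6) = -42)
C(-2)*(N + L) = (-3 - 6*(-2) + 2*(-2)²)*(-42 - 17/5) = (-3 + 12 + 2*4)*(-227/5) = (-3 + 12 + 8)*(-227/5) = 17*(-227/5) = -3859/5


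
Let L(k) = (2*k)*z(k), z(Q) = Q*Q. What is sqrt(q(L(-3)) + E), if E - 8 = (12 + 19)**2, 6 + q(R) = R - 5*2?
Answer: sqrt(899) ≈ 29.983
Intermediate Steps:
z(Q) = Q**2
L(k) = 2*k**3 (L(k) = (2*k)*k**2 = 2*k**3)
q(R) = -16 + R (q(R) = -6 + (R - 5*2) = -6 + (R - 10) = -6 + (-10 + R) = -16 + R)
E = 969 (E = 8 + (12 + 19)**2 = 8 + 31**2 = 8 + 961 = 969)
sqrt(q(L(-3)) + E) = sqrt((-16 + 2*(-3)**3) + 969) = sqrt((-16 + 2*(-27)) + 969) = sqrt((-16 - 54) + 969) = sqrt(-70 + 969) = sqrt(899)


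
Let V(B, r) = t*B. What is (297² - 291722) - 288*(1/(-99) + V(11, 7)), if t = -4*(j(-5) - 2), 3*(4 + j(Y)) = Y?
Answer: -3307283/11 ≈ -3.0066e+5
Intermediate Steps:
j(Y) = -4 + Y/3
t = 92/3 (t = -4*((-4 + (⅓)*(-5)) - 2) = -4*((-4 - 5/3) - 2) = -4*(-17/3 - 2) = -4*(-23/3) = 92/3 ≈ 30.667)
V(B, r) = 92*B/3
(297² - 291722) - 288*(1/(-99) + V(11, 7)) = (297² - 291722) - 288*(1/(-99) + (92/3)*11) = (88209 - 291722) - 288*(-1/99 + 1012/3) = -203513 - 288*33395/99 = -203513 - 1068640/11 = -3307283/11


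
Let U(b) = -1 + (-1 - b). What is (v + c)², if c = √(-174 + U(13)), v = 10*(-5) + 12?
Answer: 1255 - 228*I*√21 ≈ 1255.0 - 1044.8*I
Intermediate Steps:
v = -38 (v = -50 + 12 = -38)
U(b) = -2 - b
c = 3*I*√21 (c = √(-174 + (-2 - 1*13)) = √(-174 + (-2 - 13)) = √(-174 - 15) = √(-189) = 3*I*√21 ≈ 13.748*I)
(v + c)² = (-38 + 3*I*√21)²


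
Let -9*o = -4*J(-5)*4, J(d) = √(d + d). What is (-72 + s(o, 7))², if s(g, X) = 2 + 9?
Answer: 3721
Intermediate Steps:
J(d) = √2*√d (J(d) = √(2*d) = √2*√d)
o = 16*I*√10/9 (o = -(-4*√2*√(-5))*4/9 = -(-4*√2*I*√5)*4/9 = -(-4*I*√10)*4/9 = -(-16)*I*√10/9 = 16*I*√10/9 ≈ 5.6218*I)
s(g, X) = 11
(-72 + s(o, 7))² = (-72 + 11)² = (-61)² = 3721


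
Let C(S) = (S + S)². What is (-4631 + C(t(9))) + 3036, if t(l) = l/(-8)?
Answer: -25439/16 ≈ -1589.9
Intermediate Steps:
t(l) = -l/8 (t(l) = l*(-⅛) = -l/8)
C(S) = 4*S² (C(S) = (2*S)² = 4*S²)
(-4631 + C(t(9))) + 3036 = (-4631 + 4*(-⅛*9)²) + 3036 = (-4631 + 4*(-9/8)²) + 3036 = (-4631 + 4*(81/64)) + 3036 = (-4631 + 81/16) + 3036 = -74015/16 + 3036 = -25439/16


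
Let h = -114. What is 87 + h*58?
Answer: -6525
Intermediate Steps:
87 + h*58 = 87 - 114*58 = 87 - 6612 = -6525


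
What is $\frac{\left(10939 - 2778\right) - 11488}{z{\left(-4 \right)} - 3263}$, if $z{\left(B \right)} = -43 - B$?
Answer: $\frac{3327}{3302} \approx 1.0076$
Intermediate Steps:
$\frac{\left(10939 - 2778\right) - 11488}{z{\left(-4 \right)} - 3263} = \frac{\left(10939 - 2778\right) - 11488}{\left(-43 - -4\right) - 3263} = \frac{8161 - 11488}{\left(-43 + 4\right) - 3263} = - \frac{3327}{-39 - 3263} = - \frac{3327}{-3302} = \left(-3327\right) \left(- \frac{1}{3302}\right) = \frac{3327}{3302}$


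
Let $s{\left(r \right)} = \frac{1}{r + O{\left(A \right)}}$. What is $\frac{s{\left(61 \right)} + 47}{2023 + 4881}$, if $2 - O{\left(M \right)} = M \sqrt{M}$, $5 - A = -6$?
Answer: $\frac{124049}{18212752} + \frac{11 \sqrt{11}}{18212752} \approx 0.0068131$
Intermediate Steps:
$A = 11$ ($A = 5 - -6 = 5 + 6 = 11$)
$O{\left(M \right)} = 2 - M^{\frac{3}{2}}$ ($O{\left(M \right)} = 2 - M \sqrt{M} = 2 - M^{\frac{3}{2}}$)
$s{\left(r \right)} = \frac{1}{2 + r - 11 \sqrt{11}}$ ($s{\left(r \right)} = \frac{1}{r + \left(2 - 11^{\frac{3}{2}}\right)} = \frac{1}{r + \left(2 - 11 \sqrt{11}\right)} = \frac{1}{2 + r - 11 \sqrt{11}}$)
$\frac{s{\left(61 \right)} + 47}{2023 + 4881} = \frac{\frac{1}{2 + 61 - 11 \sqrt{11}} + 47}{2023 + 4881} = \frac{\frac{1}{63 - 11 \sqrt{11}} + 47}{6904} = \left(47 + \frac{1}{63 - 11 \sqrt{11}}\right) \frac{1}{6904} = \frac{47}{6904} + \frac{1}{6904 \left(63 - 11 \sqrt{11}\right)}$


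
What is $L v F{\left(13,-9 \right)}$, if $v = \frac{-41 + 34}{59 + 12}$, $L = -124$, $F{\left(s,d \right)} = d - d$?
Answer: $0$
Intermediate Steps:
$F{\left(s,d \right)} = 0$
$v = - \frac{7}{71} \approx -0.098592$
$L v F{\left(13,-9 \right)} = \left(-124\right) \left(- \frac{7}{71}\right) 0 = \frac{868}{71} \cdot 0 = 0$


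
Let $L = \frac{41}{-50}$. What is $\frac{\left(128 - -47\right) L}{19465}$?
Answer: $- \frac{287}{38930} \approx -0.0073722$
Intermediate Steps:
$L = - \frac{41}{50}$ ($L = 41 \left(- \frac{1}{50}\right) = - \frac{41}{50} \approx -0.82$)
$\frac{\left(128 - -47\right) L}{19465} = \frac{\left(128 - -47\right) \left(- \frac{41}{50}\right)}{19465} = \left(128 + \left(-32 + 79\right)\right) \left(- \frac{41}{50}\right) \frac{1}{19465} = \left(128 + 47\right) \left(- \frac{41}{50}\right) \frac{1}{19465} = 175 \left(- \frac{41}{50}\right) \frac{1}{19465} = \left(- \frac{287}{2}\right) \frac{1}{19465} = - \frac{287}{38930}$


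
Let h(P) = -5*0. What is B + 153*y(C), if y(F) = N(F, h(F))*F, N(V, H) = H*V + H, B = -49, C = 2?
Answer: -49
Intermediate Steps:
h(P) = 0
N(V, H) = H + H*V
y(F) = 0 (y(F) = (0*(1 + F))*F = 0*F = 0)
B + 153*y(C) = -49 + 153*0 = -49 + 0 = -49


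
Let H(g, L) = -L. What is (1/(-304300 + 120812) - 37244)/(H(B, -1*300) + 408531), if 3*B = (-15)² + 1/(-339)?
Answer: -6833827073/75015582528 ≈ -0.091099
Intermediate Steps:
B = 76274/1017 (B = ((-15)² + 1/(-339))/3 = (225 - 1/339)/3 = (⅓)*(76274/339) = 76274/1017 ≈ 74.999)
(1/(-304300 + 120812) - 37244)/(H(B, -1*300) + 408531) = (1/(-304300 + 120812) - 37244)/(-(-1)*300 + 408531) = (1/(-183488) - 37244)/(-1*(-300) + 408531) = (-1/183488 - 37244)/(300 + 408531) = -6833827073/183488/408831 = -6833827073/183488*1/408831 = -6833827073/75015582528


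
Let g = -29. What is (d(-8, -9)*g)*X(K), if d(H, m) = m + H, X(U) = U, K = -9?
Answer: -4437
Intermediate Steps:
d(H, m) = H + m
(d(-8, -9)*g)*X(K) = ((-8 - 9)*(-29))*(-9) = -17*(-29)*(-9) = 493*(-9) = -4437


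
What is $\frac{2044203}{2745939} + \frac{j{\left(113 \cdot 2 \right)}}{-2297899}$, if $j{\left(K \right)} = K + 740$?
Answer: $\frac{223558069163}{300470975341} \approx 0.74403$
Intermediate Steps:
$j{\left(K \right)} = 740 + K$
$\frac{2044203}{2745939} + \frac{j{\left(113 \cdot 2 \right)}}{-2297899} = \frac{2044203}{2745939} + \frac{740 + 113 \cdot 2}{-2297899} = 2044203 \cdot \frac{1}{2745939} + \left(740 + 226\right) \left(- \frac{1}{2297899}\right) = \frac{97343}{130759} + 966 \left(- \frac{1}{2297899}\right) = \frac{97343}{130759} - \frac{966}{2297899} = \frac{223558069163}{300470975341}$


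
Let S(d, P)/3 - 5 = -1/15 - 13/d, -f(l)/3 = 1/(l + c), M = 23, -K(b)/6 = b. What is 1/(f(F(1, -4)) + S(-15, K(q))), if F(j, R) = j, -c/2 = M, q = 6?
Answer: 15/262 ≈ 0.057252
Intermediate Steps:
K(b) = -6*b
c = -46 (c = -2*23 = -46)
f(l) = -3/(-46 + l) (f(l) = -3/(l - 46) = -3/(-46 + l))
S(d, P) = 74/5 - 39/d (S(d, P) = 15 + 3*(-1/15 - 13/d) = 15 + (-⅕ - 39/d) = 74/5 - 39/d)
1/(f(F(1, -4)) + S(-15, K(q))) = 1/(-3/(-46 + 1) + (74/5 - 39/(-15))) = 1/(-3/(-45) + (74/5 - 39*(-1/15))) = 1/(-3*(-1/45) + (74/5 + 13/5)) = 1/(1/15 + 87/5) = 1/(262/15) = 15/262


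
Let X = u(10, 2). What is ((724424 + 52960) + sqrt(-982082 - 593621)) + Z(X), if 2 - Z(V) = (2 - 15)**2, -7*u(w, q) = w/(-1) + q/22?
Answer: 777217 + I*sqrt(1575703) ≈ 7.7722e+5 + 1255.3*I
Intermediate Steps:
u(w, q) = -q/154 + w/7 (u(w, q) = -(w/(-1) + q/22)/7 = -(w*(-1) + q*(1/22))/7 = -(-w + q/22)/7 = -q/154 + w/7)
X = 109/77 (X = -1/154*2 + (1/7)*10 = -1/77 + 10/7 = 109/77 ≈ 1.4156)
Z(V) = -167 (Z(V) = 2 - (2 - 15)**2 = 2 - 1*(-13)**2 = 2 - 1*169 = 2 - 169 = -167)
((724424 + 52960) + sqrt(-982082 - 593621)) + Z(X) = ((724424 + 52960) + sqrt(-982082 - 593621)) - 167 = (777384 + sqrt(-1575703)) - 167 = (777384 + I*sqrt(1575703)) - 167 = 777217 + I*sqrt(1575703)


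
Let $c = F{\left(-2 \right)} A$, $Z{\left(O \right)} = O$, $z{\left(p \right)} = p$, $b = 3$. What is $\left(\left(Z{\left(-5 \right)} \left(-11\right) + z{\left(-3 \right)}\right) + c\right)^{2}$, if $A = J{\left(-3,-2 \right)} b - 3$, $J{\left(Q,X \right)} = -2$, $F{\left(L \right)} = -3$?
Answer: $6241$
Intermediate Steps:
$A = -9$ ($A = \left(-2\right) 3 - 3 = -6 - 3 = -9$)
$c = 27$ ($c = \left(-3\right) \left(-9\right) = 27$)
$\left(\left(Z{\left(-5 \right)} \left(-11\right) + z{\left(-3 \right)}\right) + c\right)^{2} = \left(\left(\left(-5\right) \left(-11\right) - 3\right) + 27\right)^{2} = \left(\left(55 - 3\right) + 27\right)^{2} = \left(52 + 27\right)^{2} = 79^{2} = 6241$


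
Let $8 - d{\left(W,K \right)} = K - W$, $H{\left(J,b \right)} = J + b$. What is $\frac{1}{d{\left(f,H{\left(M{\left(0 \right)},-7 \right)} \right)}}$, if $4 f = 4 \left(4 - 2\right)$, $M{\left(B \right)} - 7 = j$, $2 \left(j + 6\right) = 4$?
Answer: $\frac{1}{14} \approx 0.071429$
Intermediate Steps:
$j = -4$ ($j = -6 + \frac{1}{2} \cdot 4 = -6 + 2 = -4$)
$M{\left(B \right)} = 3$ ($M{\left(B \right)} = 7 - 4 = 3$)
$f = 2$ ($f = \frac{4 \left(4 - 2\right)}{4} = \frac{4 \cdot 2}{4} = \frac{1}{4} \cdot 8 = 2$)
$d{\left(W,K \right)} = 8 + W - K$ ($d{\left(W,K \right)} = 8 - \left(K - W\right) = 8 + W - K$)
$\frac{1}{d{\left(f,H{\left(M{\left(0 \right)},-7 \right)} \right)}} = \frac{1}{8 + 2 - \left(3 - 7\right)} = \frac{1}{8 + 2 - -4} = \frac{1}{8 + 2 + 4} = \frac{1}{14}$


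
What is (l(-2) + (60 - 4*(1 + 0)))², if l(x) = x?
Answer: 2916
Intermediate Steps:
(l(-2) + (60 - 4*(1 + 0)))² = (-2 + (60 - 4*(1 + 0)))² = (-2 + (60 - 4))² = (-2 + 56)² = 54² = 2916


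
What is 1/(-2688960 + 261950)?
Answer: -1/2427010 ≈ -4.1203e-7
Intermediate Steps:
1/(-2688960 + 261950) = 1/(-2427010) = -1/2427010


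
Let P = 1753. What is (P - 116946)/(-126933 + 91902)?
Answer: 115193/35031 ≈ 3.2883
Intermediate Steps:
(P - 116946)/(-126933 + 91902) = (1753 - 116946)/(-126933 + 91902) = -115193/(-35031) = -115193*(-1/35031) = 115193/35031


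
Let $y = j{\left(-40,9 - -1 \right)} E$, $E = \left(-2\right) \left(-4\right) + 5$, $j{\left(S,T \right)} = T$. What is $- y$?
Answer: $-130$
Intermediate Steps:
$E = 13$ ($E = 8 + 5 = 13$)
$y = 130$ ($y = \left(9 - -1\right) 13 = \left(9 + 1\right) 13 = 10 \cdot 13 = 130$)
$- y = \left(-1\right) 130 = -130$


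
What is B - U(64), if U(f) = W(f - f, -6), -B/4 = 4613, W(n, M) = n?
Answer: -18452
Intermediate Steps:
B = -18452 (B = -4*4613 = -18452)
U(f) = 0 (U(f) = f - f = 0)
B - U(64) = -18452 - 1*0 = -18452 + 0 = -18452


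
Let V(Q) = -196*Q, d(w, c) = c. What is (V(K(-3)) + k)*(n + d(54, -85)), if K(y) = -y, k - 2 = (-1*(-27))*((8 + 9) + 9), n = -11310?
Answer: -1321820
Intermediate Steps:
k = 704 (k = 2 + (-1*(-27))*((8 + 9) + 9) = 2 + 27*(17 + 9) = 2 + 27*26 = 2 + 702 = 704)
(V(K(-3)) + k)*(n + d(54, -85)) = (-(-196)*(-3) + 704)*(-11310 - 85) = (-196*3 + 704)*(-11395) = (-588 + 704)*(-11395) = 116*(-11395) = -1321820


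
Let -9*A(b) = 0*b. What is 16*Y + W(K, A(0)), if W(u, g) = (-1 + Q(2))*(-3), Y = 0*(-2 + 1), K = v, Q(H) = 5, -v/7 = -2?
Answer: -12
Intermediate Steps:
v = 14 (v = -7*(-2) = 14)
K = 14
A(b) = 0 (A(b) = -0*b = -⅑*0 = 0)
Y = 0 (Y = 0*(-1) = 0)
W(u, g) = -12 (W(u, g) = (-1 + 5)*(-3) = 4*(-3) = -12)
16*Y + W(K, A(0)) = 16*0 - 12 = 0 - 12 = -12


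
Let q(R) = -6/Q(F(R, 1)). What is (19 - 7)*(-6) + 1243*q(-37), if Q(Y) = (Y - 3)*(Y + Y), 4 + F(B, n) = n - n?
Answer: -5745/28 ≈ -205.18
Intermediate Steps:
F(B, n) = -4 (F(B, n) = -4 + (n - n) = -4 + 0 = -4)
Q(Y) = 2*Y*(-3 + Y) (Q(Y) = (-3 + Y)*(2*Y) = 2*Y*(-3 + Y))
q(R) = -3/28 (q(R) = -6*(-1/(8*(-3 - 4))) = -6/(2*(-4)*(-7)) = -6/56 = -6*1/56 = -3/28)
(19 - 7)*(-6) + 1243*q(-37) = (19 - 7)*(-6) + 1243*(-3/28) = 12*(-6) - 3729/28 = -72 - 3729/28 = -5745/28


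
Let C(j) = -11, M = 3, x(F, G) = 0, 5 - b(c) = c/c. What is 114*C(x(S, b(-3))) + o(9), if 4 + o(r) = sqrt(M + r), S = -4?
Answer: -1258 + 2*sqrt(3) ≈ -1254.5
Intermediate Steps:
b(c) = 4 (b(c) = 5 - c/c = 5 - 1*1 = 5 - 1 = 4)
o(r) = -4 + sqrt(3 + r)
114*C(x(S, b(-3))) + o(9) = 114*(-11) + (-4 + sqrt(3 + 9)) = -1254 + (-4 + sqrt(12)) = -1254 + (-4 + 2*sqrt(3)) = -1258 + 2*sqrt(3)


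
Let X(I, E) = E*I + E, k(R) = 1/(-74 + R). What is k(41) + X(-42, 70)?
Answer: -94711/33 ≈ -2870.0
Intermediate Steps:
X(I, E) = E + E*I
k(41) + X(-42, 70) = 1/(-74 + 41) + 70*(1 - 42) = 1/(-33) + 70*(-41) = -1/33 - 2870 = -94711/33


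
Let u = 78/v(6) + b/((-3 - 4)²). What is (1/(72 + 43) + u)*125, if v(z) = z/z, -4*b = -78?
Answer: 22091075/2254 ≈ 9800.8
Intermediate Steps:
b = 39/2 (b = -¼*(-78) = 39/2 ≈ 19.500)
v(z) = 1
u = 7683/98 (u = 78/1 + 39/(2*((-3 - 4)²)) = 78*1 + 39/(2*((-7)²)) = 78 + (39/2)/49 = 78 + (39/2)*(1/49) = 78 + 39/98 = 7683/98 ≈ 78.398)
(1/(72 + 43) + u)*125 = (1/(72 + 43) + 7683/98)*125 = (1/115 + 7683/98)*125 = (883643/11270)*125 = 22091075/2254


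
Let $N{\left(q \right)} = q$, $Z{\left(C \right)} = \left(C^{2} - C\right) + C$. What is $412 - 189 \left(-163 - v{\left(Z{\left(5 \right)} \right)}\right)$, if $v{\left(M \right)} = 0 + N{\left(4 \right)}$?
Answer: $31975$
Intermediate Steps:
$Z{\left(C \right)} = C^{2}$
$v{\left(M \right)} = 4$ ($v{\left(M \right)} = 0 + 4 = 4$)
$412 - 189 \left(-163 - v{\left(Z{\left(5 \right)} \right)}\right) = 412 - 189 \left(-163 - 4\right) = 412 - -31563 = 412 + 31563 = 31975$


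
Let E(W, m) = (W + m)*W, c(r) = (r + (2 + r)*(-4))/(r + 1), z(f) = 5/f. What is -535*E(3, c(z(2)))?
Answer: 16050/7 ≈ 2292.9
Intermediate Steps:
c(r) = (-8 - 3*r)/(1 + r) (c(r) = (r + (-8 - 4*r))/(1 + r) = (-8 - 3*r)/(1 + r))
E(W, m) = W*(W + m)
-535*E(3, c(z(2))) = -1605*(3 + (-8 - 15/2)/(1 + 5/2)) = -1605*(3 + (-8 - 15/2)/(1 + 5*(1/2))) = -1605*(3 + (-8 - 3*5/2)/(1 + 5/2)) = -1605*(3 + (-8 - 15/2)/(7/2)) = -1605*(3 + (2/7)*(-31/2)) = -1605*(3 - 31/7) = -1605*(-10)/7 = -535*(-30/7) = 16050/7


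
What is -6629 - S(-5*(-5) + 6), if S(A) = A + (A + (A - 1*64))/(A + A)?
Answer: -206459/31 ≈ -6660.0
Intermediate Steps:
S(A) = A + (-64 + 2*A)/(2*A) (S(A) = A + (A + (A - 64))/((2*A)) = A + (A + (-64 + A))*(1/(2*A)) = A + (-64 + 2*A)*(1/(2*A)) = A + (-64 + 2*A)/(2*A))
-6629 - S(-5*(-5) + 6) = -6629 - (1 + (-5*(-5) + 6) - 32/(-5*(-5) + 6)) = -6629 - (1 + (25 + 6) - 32/(25 + 6)) = -6629 - (1 + 31 - 32/31) = -6629 - 1*960/31 = -6629 - 960/31 = -206459/31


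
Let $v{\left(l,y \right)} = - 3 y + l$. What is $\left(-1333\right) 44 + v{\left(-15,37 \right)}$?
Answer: $-58778$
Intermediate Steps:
$v{\left(l,y \right)} = l - 3 y$
$\left(-1333\right) 44 + v{\left(-15,37 \right)} = \left(-1333\right) 44 - 126 = -58652 - 126 = -58778$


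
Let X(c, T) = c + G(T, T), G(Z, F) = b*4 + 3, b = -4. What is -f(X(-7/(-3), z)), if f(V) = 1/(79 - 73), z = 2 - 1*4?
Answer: -⅙ ≈ -0.16667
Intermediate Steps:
G(Z, F) = -13 (G(Z, F) = -4*4 + 3 = -16 + 3 = -13)
z = -2 (z = 2 - 4 = -2)
X(c, T) = -13 + c (X(c, T) = c - 13 = -13 + c)
f(V) = ⅙ (f(V) = 1/6 = ⅙)
-f(X(-7/(-3), z)) = -1*⅙ = -⅙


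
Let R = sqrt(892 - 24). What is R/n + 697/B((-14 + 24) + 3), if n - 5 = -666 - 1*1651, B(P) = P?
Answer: 697/13 - sqrt(217)/1156 ≈ 53.603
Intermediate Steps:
n = -2312 (n = 5 + (-666 - 1*1651) = 5 + (-666 - 1651) = 5 - 2317 = -2312)
R = 2*sqrt(217) (R = sqrt(868) = 2*sqrt(217) ≈ 29.462)
R/n + 697/B((-14 + 24) + 3) = (2*sqrt(217))/(-2312) + 697/((-14 + 24) + 3) = (2*sqrt(217))*(-1/2312) + 697/(10 + 3) = -sqrt(217)/1156 + 697/13 = 697/13 - sqrt(217)/1156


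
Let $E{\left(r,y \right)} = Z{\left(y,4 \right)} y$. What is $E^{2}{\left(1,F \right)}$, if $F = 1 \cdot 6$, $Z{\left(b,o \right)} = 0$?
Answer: $0$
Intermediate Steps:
$F = 6$
$E{\left(r,y \right)} = 0$ ($E{\left(r,y \right)} = 0 y = 0$)
$E^{2}{\left(1,F \right)} = 0^{2} = 0$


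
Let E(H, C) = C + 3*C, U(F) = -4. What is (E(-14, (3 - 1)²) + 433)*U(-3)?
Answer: -1796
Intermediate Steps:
E(H, C) = 4*C
(E(-14, (3 - 1)²) + 433)*U(-3) = (4*(3 - 1)² + 433)*(-4) = (4*2² + 433)*(-4) = (4*4 + 433)*(-4) = (16 + 433)*(-4) = 449*(-4) = -1796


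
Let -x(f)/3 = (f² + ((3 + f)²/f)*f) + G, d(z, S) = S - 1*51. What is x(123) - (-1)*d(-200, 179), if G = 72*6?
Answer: -94183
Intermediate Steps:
G = 432
d(z, S) = -51 + S (d(z, S) = S - 51 = -51 + S)
x(f) = -1296 - 3*f² - 3*(3 + f)² (x(f) = -3*((f² + ((3 + f)²/f)*f) + 432) = -3*((f² + (3 + f)²) + 432) = -3*(432 + f² + (3 + f)²) = -1296 - 3*f² - 3*(3 + f)²)
x(123) - (-1)*d(-200, 179) = (-1323 - 18*123 - 6*123²) - (-1)*(-51 + 179) = (-1323 - 2214 - 6*15129) - (-1)*128 = (-1323 - 2214 - 90774) - 1*(-128) = -94311 + 128 = -94183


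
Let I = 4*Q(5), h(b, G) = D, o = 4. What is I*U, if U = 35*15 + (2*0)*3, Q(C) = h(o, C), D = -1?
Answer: -2100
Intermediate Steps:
h(b, G) = -1
Q(C) = -1
I = -4 (I = 4*(-1) = -4)
U = 525 (U = 525 + 0*3 = 525 + 0 = 525)
I*U = -4*525 = -2100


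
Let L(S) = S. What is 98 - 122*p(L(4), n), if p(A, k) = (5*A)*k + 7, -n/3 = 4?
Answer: 28524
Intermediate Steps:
n = -12 (n = -3*4 = -12)
p(A, k) = 7 + 5*A*k (p(A, k) = 5*A*k + 7 = 7 + 5*A*k)
98 - 122*p(L(4), n) = 98 - 122*(7 + 5*4*(-12)) = 98 - 122*(7 - 240) = 98 - 122*(-233) = 98 + 28426 = 28524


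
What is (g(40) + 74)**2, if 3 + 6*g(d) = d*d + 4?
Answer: 4182025/36 ≈ 1.1617e+5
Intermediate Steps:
g(d) = 1/6 + d**2/6 (g(d) = -1/2 + (d*d + 4)/6 = -1/2 + (d**2 + 4)/6 = -1/2 + (4 + d**2)/6 = -1/2 + (2/3 + d**2/6) = 1/6 + d**2/6)
(g(40) + 74)**2 = ((1/6 + (1/6)*40**2) + 74)**2 = ((1/6 + (1/6)*1600) + 74)**2 = ((1/6 + 800/3) + 74)**2 = (1601/6 + 74)**2 = (2045/6)**2 = 4182025/36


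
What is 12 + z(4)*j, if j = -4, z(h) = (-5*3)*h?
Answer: 252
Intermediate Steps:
z(h) = -15*h
12 + z(4)*j = 12 - 15*4*(-4) = 12 - 60*(-4) = 12 + 240 = 252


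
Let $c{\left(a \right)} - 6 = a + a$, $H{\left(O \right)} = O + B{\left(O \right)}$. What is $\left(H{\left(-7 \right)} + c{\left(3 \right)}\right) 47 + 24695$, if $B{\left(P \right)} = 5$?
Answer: $25165$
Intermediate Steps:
$H{\left(O \right)} = 5 + O$ ($H{\left(O \right)} = O + 5 = 5 + O$)
$c{\left(a \right)} = 6 + 2 a$ ($c{\left(a \right)} = 6 + \left(a + a\right) = 6 + 2 a$)
$\left(H{\left(-7 \right)} + c{\left(3 \right)}\right) 47 + 24695 = \left(\left(5 - 7\right) + \left(6 + 2 \cdot 3\right)\right) 47 + 24695 = \left(-2 + \left(6 + 6\right)\right) 47 + 24695 = \left(-2 + 12\right) 47 + 24695 = 10 \cdot 47 + 24695 = 470 + 24695 = 25165$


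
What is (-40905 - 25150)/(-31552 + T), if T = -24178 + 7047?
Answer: 66055/48683 ≈ 1.3568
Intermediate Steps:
T = -17131
(-40905 - 25150)/(-31552 + T) = (-40905 - 25150)/(-31552 - 17131) = -66055/(-48683) = -66055*(-1/48683) = 66055/48683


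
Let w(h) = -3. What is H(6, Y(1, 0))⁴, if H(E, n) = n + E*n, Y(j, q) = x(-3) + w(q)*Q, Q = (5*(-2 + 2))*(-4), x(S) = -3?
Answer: 194481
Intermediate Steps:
Q = 0 (Q = (5*0)*(-4) = 0*(-4) = 0)
Y(j, q) = -3 (Y(j, q) = -3 - 3*0 = -3 + 0 = -3)
H(6, Y(1, 0))⁴ = (-3*(1 + 6))⁴ = (-3*7)⁴ = (-21)⁴ = 194481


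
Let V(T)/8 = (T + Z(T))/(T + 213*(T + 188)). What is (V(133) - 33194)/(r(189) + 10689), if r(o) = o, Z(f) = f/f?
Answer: -568496773/186302067 ≈ -3.0515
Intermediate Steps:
Z(f) = 1
V(T) = 8*(1 + T)/(40044 + 214*T) (V(T) = 8*((T + 1)/(T + 213*(T + 188))) = 8*((1 + T)/(T + 213*(188 + T))) = 8*((1 + T)/(T + (40044 + 213*T))) = 8*((1 + T)/(40044 + 214*T)) = 8*(1 + T)/(40044 + 214*T))
(V(133) - 33194)/(r(189) + 10689) = (4*(1 + 133)/(20022 + 107*133) - 33194)/(189 + 10689) = (4*134/(20022 + 14231) - 33194)/10878 = (4*134/34253 - 33194)*(1/10878) = (4*(1/34253)*134 - 33194)*(1/10878) = (536/34253 - 33194)*(1/10878) = -1136993546/34253*1/10878 = -568496773/186302067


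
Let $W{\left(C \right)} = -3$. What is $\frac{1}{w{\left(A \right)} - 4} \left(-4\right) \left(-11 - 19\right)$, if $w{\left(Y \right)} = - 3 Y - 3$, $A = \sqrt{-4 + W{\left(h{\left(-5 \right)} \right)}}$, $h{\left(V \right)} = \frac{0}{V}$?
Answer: $- \frac{15}{2} + \frac{45 i \sqrt{7}}{14} \approx -7.5 + 8.5042 i$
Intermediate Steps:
$h{\left(V \right)} = 0$
$A = i \sqrt{7}$ ($A = \sqrt{-4 - 3} = \sqrt{-7} = i \sqrt{7} \approx 2.6458 i$)
$w{\left(Y \right)} = -3 - 3 Y$
$\frac{1}{w{\left(A \right)} - 4} \left(-4\right) \left(-11 - 19\right) = \frac{1}{\left(-3 - 3 i \sqrt{7}\right) - 4} \left(-4\right) \left(-11 - 19\right) = \frac{1}{-7 - 3 i \sqrt{7}} \left(-4\right) \left(-30\right) = - \frac{4}{-7 - 3 i \sqrt{7}} \left(-30\right) = \frac{120}{-7 - 3 i \sqrt{7}}$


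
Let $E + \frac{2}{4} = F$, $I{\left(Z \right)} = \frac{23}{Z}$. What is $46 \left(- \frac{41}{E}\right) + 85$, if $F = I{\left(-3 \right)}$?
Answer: $\frac{15481}{49} \approx 315.94$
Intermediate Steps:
$F = - \frac{23}{3}$ ($F = \frac{23}{-3} = 23 \left(- \frac{1}{3}\right) = - \frac{23}{3} \approx -7.6667$)
$E = - \frac{49}{6}$ ($E = - \frac{1}{2} - \frac{23}{3} = - \frac{49}{6} \approx -8.1667$)
$46 \left(- \frac{41}{E}\right) + 85 = 46 \left(- \frac{41}{- \frac{49}{6}}\right) + 85 = 46 \left(\left(-41\right) \left(- \frac{6}{49}\right)\right) + 85 = 46 \cdot \frac{246}{49} + 85 = \frac{11316}{49} + 85 = \frac{15481}{49}$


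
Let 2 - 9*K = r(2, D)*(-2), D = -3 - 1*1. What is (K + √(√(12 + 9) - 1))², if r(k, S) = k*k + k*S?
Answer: (-2 + 3*√(-1 + √21))²/9 ≈ 1.5033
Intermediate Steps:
D = -4 (D = -3 - 1 = -4)
r(k, S) = k² + S*k
K = -⅔ (K = 2/9 - 2*(-4 + 2)*(-2)/9 = 2/9 - 2*(-2)*(-2)/9 = 2/9 - (-4)*(-2)/9 = 2/9 - ⅑*8 = 2/9 - 8/9 = -⅔ ≈ -0.66667)
(K + √(√(12 + 9) - 1))² = (-⅔ + √(√(12 + 9) - 1))² = (-⅔ + √(√21 - 1))² = (-⅔ + √(-1 + √21))²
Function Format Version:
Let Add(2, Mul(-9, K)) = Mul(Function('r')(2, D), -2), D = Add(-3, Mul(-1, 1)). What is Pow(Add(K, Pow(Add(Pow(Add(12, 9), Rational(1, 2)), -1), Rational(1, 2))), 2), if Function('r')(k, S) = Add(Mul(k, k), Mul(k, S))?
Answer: Mul(Rational(1, 9), Pow(Add(-2, Mul(3, Pow(Add(-1, Pow(21, Rational(1, 2))), Rational(1, 2)))), 2)) ≈ 1.5033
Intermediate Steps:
D = -4 (D = Add(-3, -1) = -4)
Function('r')(k, S) = Add(Pow(k, 2), Mul(S, k))
K = Rational(-2, 3) (K = Add(Rational(2, 9), Mul(Rational(-1, 9), Mul(Mul(2, Add(-4, 2)), -2))) = Add(Rational(2, 9), Mul(Rational(-1, 9), Mul(Mul(2, -2), -2))) = Add(Rational(2, 9), Mul(Rational(-1, 9), Mul(-4, -2))) = Add(Rational(2, 9), Mul(Rational(-1, 9), 8)) = Add(Rational(2, 9), Rational(-8, 9)) = Rational(-2, 3) ≈ -0.66667)
Pow(Add(K, Pow(Add(Pow(Add(12, 9), Rational(1, 2)), -1), Rational(1, 2))), 2) = Pow(Add(Rational(-2, 3), Pow(Add(Pow(Add(12, 9), Rational(1, 2)), -1), Rational(1, 2))), 2) = Pow(Add(Rational(-2, 3), Pow(Add(Pow(21, Rational(1, 2)), -1), Rational(1, 2))), 2) = Pow(Add(Rational(-2, 3), Pow(Add(-1, Pow(21, Rational(1, 2))), Rational(1, 2))), 2)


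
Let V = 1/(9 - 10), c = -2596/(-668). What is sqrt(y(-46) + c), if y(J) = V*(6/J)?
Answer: 2*sqrt(14814737)/3841 ≈ 2.0042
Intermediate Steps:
c = 649/167 (c = -2596*(-1/668) = 649/167 ≈ 3.8862)
V = -1 (V = 1/(-1) = -1)
y(J) = -6/J
sqrt(y(-46) + c) = sqrt(-6/(-46) + 649/167) = sqrt(-6*(-1/46) + 649/167) = sqrt(3/23 + 649/167) = sqrt(15428/3841) = 2*sqrt(14814737)/3841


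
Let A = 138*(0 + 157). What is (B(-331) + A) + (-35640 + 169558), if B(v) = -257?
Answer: 155327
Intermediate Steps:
A = 21666 (A = 138*157 = 21666)
(B(-331) + A) + (-35640 + 169558) = (-257 + 21666) + (-35640 + 169558) = 21409 + 133918 = 155327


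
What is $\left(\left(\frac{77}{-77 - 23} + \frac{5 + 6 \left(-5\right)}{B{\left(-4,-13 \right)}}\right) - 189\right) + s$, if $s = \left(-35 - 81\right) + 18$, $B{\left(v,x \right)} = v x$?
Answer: $- \frac{187363}{650} \approx -288.25$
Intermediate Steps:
$s = -98$ ($s = -116 + 18 = -98$)
$\left(\left(\frac{77}{-77 - 23} + \frac{5 + 6 \left(-5\right)}{B{\left(-4,-13 \right)}}\right) - 189\right) + s = \left(\left(\frac{77}{-77 - 23} + \frac{5 + 6 \left(-5\right)}{\left(-4\right) \left(-13\right)}\right) - 189\right) - 98 = \left(\left(\frac{77}{-100} + \frac{5 - 30}{52}\right) - 189\right) - 98 = \left(\left(77 \left(- \frac{1}{100}\right) - \frac{25}{52}\right) - 189\right) - 98 = \left(\left(- \frac{77}{100} - \frac{25}{52}\right) - 189\right) - 98 = \left(- \frac{813}{650} - 189\right) - 98 = - \frac{123663}{650} - 98 = - \frac{187363}{650}$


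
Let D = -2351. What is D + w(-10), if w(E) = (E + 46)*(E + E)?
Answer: -3071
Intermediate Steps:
w(E) = 2*E*(46 + E) (w(E) = (46 + E)*(2*E) = 2*E*(46 + E))
D + w(-10) = -2351 + 2*(-10)*(46 - 10) = -2351 + 2*(-10)*36 = -2351 - 720 = -3071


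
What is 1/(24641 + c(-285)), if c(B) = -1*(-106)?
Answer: 1/24747 ≈ 4.0409e-5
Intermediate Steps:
c(B) = 106
1/(24641 + c(-285)) = 1/(24641 + 106) = 1/24747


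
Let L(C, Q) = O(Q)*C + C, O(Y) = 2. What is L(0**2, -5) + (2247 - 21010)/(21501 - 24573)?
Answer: 18763/3072 ≈ 6.1077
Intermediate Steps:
L(C, Q) = 3*C (L(C, Q) = 2*C + C = 3*C)
L(0**2, -5) + (2247 - 21010)/(21501 - 24573) = 3*0**2 + (2247 - 21010)/(21501 - 24573) = 3*0 - 18763/(-3072) = 0 - 18763*(-1/3072) = 0 + 18763/3072 = 18763/3072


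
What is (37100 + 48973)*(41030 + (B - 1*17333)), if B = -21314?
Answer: 205111959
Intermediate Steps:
(37100 + 48973)*(41030 + (B - 1*17333)) = (37100 + 48973)*(41030 + (-21314 - 1*17333)) = 86073*(41030 + (-21314 - 17333)) = 86073*(41030 - 38647) = 86073*2383 = 205111959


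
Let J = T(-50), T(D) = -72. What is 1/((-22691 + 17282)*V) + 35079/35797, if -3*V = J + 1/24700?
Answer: 112478294527463/114781412252409 ≈ 0.97993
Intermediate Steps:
J = -72
V = 1778399/74100 (V = -(-72 + 1/24700)/3 = -⅓*(-1778399/24700) = 1778399/74100 ≈ 24.000)
1/((-22691 + 17282)*V) + 35079/35797 = 1/((-22691 + 17282)*(1778399/74100)) + 35079/35797 = (74100/1778399)/(-5409) + 35079*(1/35797) = -1/5409*74100/1778399 + 35079/35797 = -24700/3206453397 + 35079/35797 = 112478294527463/114781412252409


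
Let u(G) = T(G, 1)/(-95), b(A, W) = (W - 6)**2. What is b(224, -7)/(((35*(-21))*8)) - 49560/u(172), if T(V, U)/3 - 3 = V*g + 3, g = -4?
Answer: -4614093629/2005080 ≈ -2301.2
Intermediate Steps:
T(V, U) = 18 - 12*V (T(V, U) = 9 + 3*(V*(-4) + 3) = 9 + 3*(-4*V + 3) = 9 + 3*(3 - 4*V) = 9 + (9 - 12*V) = 18 - 12*V)
b(A, W) = (-6 + W)**2
u(G) = -18/95 + 12*G/95 (u(G) = (18 - 12*G)/(-95) = (18 - 12*G)*(-1/95) = -18/95 + 12*G/95)
b(224, -7)/(((35*(-21))*8)) - 49560/u(172) = (-6 - 7)**2/(((35*(-21))*8)) - 49560/(-18/95 + (12/95)*172) = (-13)**2/((-735*8)) - 49560/(-18/95 + 2064/95) = 169/(-5880) - 49560/2046/95 = 169*(-1/5880) - 49560*95/2046 = -169/5880 - 784700/341 = -4614093629/2005080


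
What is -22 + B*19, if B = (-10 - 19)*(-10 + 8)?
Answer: 1080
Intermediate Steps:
B = 58 (B = -29*(-2) = 58)
-22 + B*19 = -22 + 58*19 = -22 + 1102 = 1080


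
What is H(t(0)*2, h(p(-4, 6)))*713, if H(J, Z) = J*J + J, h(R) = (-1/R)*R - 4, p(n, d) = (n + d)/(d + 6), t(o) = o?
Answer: 0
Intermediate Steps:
p(n, d) = (d + n)/(6 + d)
h(R) = -5 (h(R) = -1 - 4 = -5)
H(J, Z) = J + J**2 (H(J, Z) = J**2 + J = J + J**2)
H(t(0)*2, h(p(-4, 6)))*713 = ((0*2)*(1 + 0*2))*713 = (0*(1 + 0))*713 = (0*1)*713 = 0*713 = 0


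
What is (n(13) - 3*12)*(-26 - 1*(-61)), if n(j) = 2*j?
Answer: -350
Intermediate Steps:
(n(13) - 3*12)*(-26 - 1*(-61)) = (2*13 - 3*12)*(-26 - 1*(-61)) = (26 - 36)*(-26 + 61) = -10*35 = -350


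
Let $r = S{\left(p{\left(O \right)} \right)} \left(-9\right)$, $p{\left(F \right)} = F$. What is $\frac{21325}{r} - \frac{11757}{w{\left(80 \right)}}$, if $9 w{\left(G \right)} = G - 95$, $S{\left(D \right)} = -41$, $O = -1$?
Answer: $\frac{13121624}{1845} \approx 7112.0$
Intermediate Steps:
$w{\left(G \right)} = - \frac{95}{9} + \frac{G}{9}$ ($w{\left(G \right)} = \frac{G - 95}{9} = \frac{-95 + G}{9} = - \frac{95}{9} + \frac{G}{9}$)
$r = 369$ ($r = \left(-41\right) \left(-9\right) = 369$)
$\frac{21325}{r} - \frac{11757}{w{\left(80 \right)}} = \frac{21325}{369} - \frac{11757}{- \frac{95}{9} + \frac{1}{9} \cdot 80} = 21325 \cdot \frac{1}{369} - \frac{11757}{- \frac{95}{9} + \frac{80}{9}} = \frac{21325}{369} - \frac{11757}{- \frac{5}{3}} = \frac{21325}{369} - - \frac{35271}{5} = \frac{21325}{369} + \frac{35271}{5} = \frac{13121624}{1845}$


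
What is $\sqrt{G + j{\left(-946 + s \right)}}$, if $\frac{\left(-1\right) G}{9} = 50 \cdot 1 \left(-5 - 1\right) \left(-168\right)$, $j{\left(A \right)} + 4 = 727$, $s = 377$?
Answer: $i \sqrt{452877} \approx 672.96 i$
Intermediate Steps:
$j{\left(A \right)} = 723$ ($j{\left(A \right)} = -4 + 727 = 723$)
$G = -453600$ ($G = - 9 \cdot 50 \cdot 1 \left(-5 - 1\right) \left(-168\right) = - 9 \cdot 50 \cdot 1 \left(-6\right) \left(-168\right) = - 9 \cdot 50 \left(-6\right) \left(-168\right) = - 9 \left(\left(-300\right) \left(-168\right)\right) = \left(-9\right) 50400 = -453600$)
$\sqrt{G + j{\left(-946 + s \right)}} = \sqrt{-453600 + 723} = \sqrt{-452877} = i \sqrt{452877}$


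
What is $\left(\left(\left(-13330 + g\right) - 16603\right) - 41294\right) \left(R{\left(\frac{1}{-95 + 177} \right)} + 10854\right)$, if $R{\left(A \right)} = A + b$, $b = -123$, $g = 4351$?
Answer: $- \frac{29423534034}{41} \approx -7.1765 \cdot 10^{8}$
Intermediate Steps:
$R{\left(A \right)} = -123 + A$ ($R{\left(A \right)} = A - 123 = -123 + A$)
$\left(\left(\left(-13330 + g\right) - 16603\right) - 41294\right) \left(R{\left(\frac{1}{-95 + 177} \right)} + 10854\right) = \left(\left(\left(-13330 + 4351\right) - 16603\right) - 41294\right) \left(\left(-123 + \frac{1}{-95 + 177}\right) + 10854\right) = \left(\left(-8979 - 16603\right) - 41294\right) \left(\left(-123 + \frac{1}{82}\right) + 10854\right) = \left(-25582 - 41294\right) \left(\left(-123 + \frac{1}{82}\right) + 10854\right) = - 66876 \left(- \frac{10085}{82} + 10854\right) = \left(-66876\right) \frac{879943}{82} = - \frac{29423534034}{41}$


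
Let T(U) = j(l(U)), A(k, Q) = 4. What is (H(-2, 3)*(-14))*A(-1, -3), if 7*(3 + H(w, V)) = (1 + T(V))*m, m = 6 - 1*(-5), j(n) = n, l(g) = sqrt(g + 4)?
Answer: 80 - 88*sqrt(7) ≈ -152.83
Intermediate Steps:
l(g) = sqrt(4 + g)
m = 11 (m = 6 + 5 = 11)
T(U) = sqrt(4 + U)
H(w, V) = -10/7 + 11*sqrt(4 + V)/7 (H(w, V) = -3 + ((1 + sqrt(4 + V))*11)/7 = -3 + (11 + 11*sqrt(4 + V))/7 = -3 + (11/7 + 11*sqrt(4 + V)/7) = -10/7 + 11*sqrt(4 + V)/7)
(H(-2, 3)*(-14))*A(-1, -3) = ((-10/7 + 11*sqrt(4 + 3)/7)*(-14))*4 = ((-10/7 + 11*sqrt(7)/7)*(-14))*4 = (20 - 22*sqrt(7))*4 = 80 - 88*sqrt(7)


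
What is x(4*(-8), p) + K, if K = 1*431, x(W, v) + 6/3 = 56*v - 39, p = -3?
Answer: 222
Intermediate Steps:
x(W, v) = -41 + 56*v (x(W, v) = -2 + (56*v - 39) = -2 + (-39 + 56*v) = -41 + 56*v)
K = 431
x(4*(-8), p) + K = (-41 + 56*(-3)) + 431 = (-41 - 168) + 431 = -209 + 431 = 222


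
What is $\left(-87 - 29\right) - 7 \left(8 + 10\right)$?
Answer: $-242$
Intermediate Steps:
$\left(-87 - 29\right) - 7 \left(8 + 10\right) = -116 - 126 = -242$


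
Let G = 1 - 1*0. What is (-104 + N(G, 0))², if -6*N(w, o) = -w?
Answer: 388129/36 ≈ 10781.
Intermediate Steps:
G = 1 (G = 1 + 0 = 1)
N(w, o) = w/6 (N(w, o) = -(-1)*w/6 = w/6)
(-104 + N(G, 0))² = (-104 + (⅙)*1)² = (-104 + ⅙)² = (-623/6)² = 388129/36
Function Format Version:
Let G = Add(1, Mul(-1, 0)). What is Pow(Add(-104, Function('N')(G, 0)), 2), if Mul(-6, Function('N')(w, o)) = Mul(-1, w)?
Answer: Rational(388129, 36) ≈ 10781.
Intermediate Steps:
G = 1 (G = Add(1, 0) = 1)
Function('N')(w, o) = Mul(Rational(1, 6), w) (Function('N')(w, o) = Mul(Rational(-1, 6), Mul(-1, w)) = Mul(Rational(1, 6), w))
Pow(Add(-104, Function('N')(G, 0)), 2) = Pow(Add(-104, Mul(Rational(1, 6), 1)), 2) = Pow(Add(-104, Rational(1, 6)), 2) = Pow(Rational(-623, 6), 2) = Rational(388129, 36)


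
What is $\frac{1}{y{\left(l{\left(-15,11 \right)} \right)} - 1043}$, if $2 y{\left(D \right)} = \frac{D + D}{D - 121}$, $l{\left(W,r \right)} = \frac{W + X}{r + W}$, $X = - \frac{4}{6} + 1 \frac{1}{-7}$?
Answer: $- \frac{2458}{2563777} \approx -0.00095874$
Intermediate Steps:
$X = - \frac{17}{21}$ ($X = \left(-4\right) \frac{1}{6} + 1 \left(- \frac{1}{7}\right) = - \frac{2}{3} - \frac{1}{7} = - \frac{17}{21} \approx -0.80952$)
$l{\left(W,r \right)} = \frac{- \frac{17}{21} + W}{W + r}$ ($l{\left(W,r \right)} = \frac{W - \frac{17}{21}}{r + W} = \frac{- \frac{17}{21} + W}{W + r}$)
$y{\left(D \right)} = \frac{D}{-121 + D}$ ($y{\left(D \right)} = \frac{\left(D + D\right) \frac{1}{D - 121}}{2} = \frac{2 D \frac{1}{-121 + D}}{2} = \frac{D}{-121 + D}$)
$\frac{1}{y{\left(l{\left(-15,11 \right)} \right)} - 1043} = \frac{1}{\frac{\frac{1}{-15 + 11} \left(- \frac{17}{21} - 15\right)}{-121 + \frac{- \frac{17}{21} - 15}{-15 + 11}} - 1043} = \frac{1}{\frac{\frac{1}{-4} \left(- \frac{332}{21}\right)}{-121 + \frac{1}{-4} \left(- \frac{332}{21}\right)} - 1043} = \frac{1}{\frac{\left(- \frac{1}{4}\right) \left(- \frac{332}{21}\right)}{-121 - - \frac{83}{21}} - 1043} = \frac{1}{\frac{83}{21 \left(-121 + \frac{83}{21}\right)} - 1043} = \frac{1}{\frac{83}{21 \left(- \frac{2458}{21}\right)} - 1043} = \frac{1}{\frac{83}{21} \left(- \frac{21}{2458}\right) - 1043} = \frac{1}{- \frac{83}{2458} - 1043} = \frac{1}{- \frac{2563777}{2458}} = - \frac{2458}{2563777}$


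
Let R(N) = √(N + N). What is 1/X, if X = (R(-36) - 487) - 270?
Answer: -757/573121 - 6*I*√2/573121 ≈ -0.0013208 - 1.4805e-5*I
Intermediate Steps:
R(N) = √2*√N (R(N) = √(2*N) = √2*√N)
X = -757 + 6*I*√2 (X = (√2*√(-36) - 487) - 270 = (√2*(6*I) - 487) - 270 = (6*I*√2 - 487) - 270 = (-487 + 6*I*√2) - 270 = -757 + 6*I*√2 ≈ -757.0 + 8.4853*I)
1/X = 1/(-757 + 6*I*√2)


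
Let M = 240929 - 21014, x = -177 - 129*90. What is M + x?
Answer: 208128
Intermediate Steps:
x = -11787 (x = -177 - 11610 = -11787)
M = 219915
M + x = 219915 - 11787 = 208128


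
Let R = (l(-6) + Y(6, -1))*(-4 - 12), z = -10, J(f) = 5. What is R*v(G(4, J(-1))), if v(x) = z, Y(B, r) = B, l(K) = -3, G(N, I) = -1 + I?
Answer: 480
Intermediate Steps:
R = -48 (R = (-3 + 6)*(-4 - 12) = 3*(-16) = -48)
v(x) = -10
R*v(G(4, J(-1))) = -48*(-10) = 480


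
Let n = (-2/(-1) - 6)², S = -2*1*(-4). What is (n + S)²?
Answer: 576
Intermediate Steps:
S = 8 (S = -2*(-4) = 8)
n = 16 (n = (-2*(-1) - 6)² = (2 - 6)² = (-4)² = 16)
(n + S)² = (16 + 8)² = 24² = 576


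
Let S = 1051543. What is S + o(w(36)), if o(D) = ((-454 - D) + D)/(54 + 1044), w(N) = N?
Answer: 577296880/549 ≈ 1.0515e+6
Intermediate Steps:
o(D) = -227/549 (o(D) = -454/1098 = -454*1/1098 = -227/549)
S + o(w(36)) = 1051543 - 227/549 = 577296880/549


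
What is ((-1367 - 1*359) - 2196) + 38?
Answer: -3884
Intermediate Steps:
((-1367 - 1*359) - 2196) + 38 = ((-1367 - 359) - 2196) + 38 = (-1726 - 2196) + 38 = -3922 + 38 = -3884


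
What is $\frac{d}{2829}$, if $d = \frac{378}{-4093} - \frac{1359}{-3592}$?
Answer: $\frac{1401537}{13864038808} \approx 0.00010109$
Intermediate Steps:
$d = \frac{4204611}{14702056}$ ($d = 378 \left(- \frac{1}{4093}\right) - - \frac{1359}{3592} = - \frac{378}{4093} + \frac{1359}{3592} = \frac{4204611}{14702056} \approx 0.28599$)
$\frac{d}{2829} = \frac{4204611}{14702056 \cdot 2829} = \frac{4204611}{14702056} \cdot \frac{1}{2829} = \frac{1401537}{13864038808}$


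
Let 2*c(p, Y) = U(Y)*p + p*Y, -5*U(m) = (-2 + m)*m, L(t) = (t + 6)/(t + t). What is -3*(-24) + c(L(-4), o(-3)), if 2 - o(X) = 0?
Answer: 287/4 ≈ 71.750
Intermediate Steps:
o(X) = 2 (o(X) = 2 - 1*0 = 2 + 0 = 2)
L(t) = (6 + t)/(2*t) (L(t) = (6 + t)/((2*t)) = (6 + t)*(1/(2*t)) = (6 + t)/(2*t))
U(m) = -m*(-2 + m)/5 (U(m) = -(-2 + m)*m/5 = -m*(-2 + m)/5)
c(p, Y) = Y*p/2 + Y*p*(2 - Y)/10 (c(p, Y) = ((Y*(2 - Y)/5)*p + p*Y)/2 = (Y*p*(2 - Y)/5 + Y*p)/2 = (Y*p + Y*p*(2 - Y)/5)/2 = Y*p/2 + Y*p*(2 - Y)/10)
-3*(-24) + c(L(-4), o(-3)) = -3*(-24) + (1/10)*2*((1/2)*(6 - 4)/(-4))*(7 - 1*2) = 72 + (1/10)*2*((1/2)*(-1/4)*2)*(7 - 2) = 72 + (1/10)*2*(-1/4)*5 = 72 - 1/4 = 287/4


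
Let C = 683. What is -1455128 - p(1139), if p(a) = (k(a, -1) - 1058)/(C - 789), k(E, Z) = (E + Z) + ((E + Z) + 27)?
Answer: -154242323/106 ≈ -1.4551e+6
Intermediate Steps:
k(E, Z) = 27 + 2*E + 2*Z (k(E, Z) = (E + Z) + (27 + E + Z) = 27 + 2*E + 2*Z)
p(a) = 1033/106 - a/53 (p(a) = ((27 + 2*a + 2*(-1)) - 1058)/(683 - 789) = ((27 + 2*a - 2) - 1058)/(-106) = ((25 + 2*a) - 1058)*(-1/106) = (-1033 + 2*a)*(-1/106) = 1033/106 - a/53)
-1455128 - p(1139) = -1455128 - (1033/106 - 1/53*1139) = -1455128 - (1033/106 - 1139/53) = -1455128 - 1*(-1245/106) = -1455128 + 1245/106 = -154242323/106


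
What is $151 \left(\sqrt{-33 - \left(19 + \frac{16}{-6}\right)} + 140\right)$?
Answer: $21140 + \frac{302 i \sqrt{111}}{3} \approx 21140.0 + 1060.6 i$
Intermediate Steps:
$151 \left(\sqrt{-33 - \left(19 + \frac{16}{-6}\right)} + 140\right) = 151 \left(\sqrt{-33 - \frac{49}{3}} + 140\right) = 151 \left(\sqrt{- \frac{148}{3}} + 140\right) = 151 \left(\frac{2 i \sqrt{111}}{3} + 140\right) = 151 \left(140 + \frac{2 i \sqrt{111}}{3}\right) = 21140 + \frac{302 i \sqrt{111}}{3}$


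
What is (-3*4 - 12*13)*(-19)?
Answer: 3192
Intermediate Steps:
(-3*4 - 12*13)*(-19) = (-12 - 156)*(-19) = -168*(-19) = 3192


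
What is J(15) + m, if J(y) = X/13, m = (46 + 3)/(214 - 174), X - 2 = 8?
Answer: 1037/520 ≈ 1.9942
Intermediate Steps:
X = 10 (X = 2 + 8 = 10)
m = 49/40 ≈ 1.2250
J(y) = 10/13
J(15) + m = 10/13 + 49/40 = 1037/520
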